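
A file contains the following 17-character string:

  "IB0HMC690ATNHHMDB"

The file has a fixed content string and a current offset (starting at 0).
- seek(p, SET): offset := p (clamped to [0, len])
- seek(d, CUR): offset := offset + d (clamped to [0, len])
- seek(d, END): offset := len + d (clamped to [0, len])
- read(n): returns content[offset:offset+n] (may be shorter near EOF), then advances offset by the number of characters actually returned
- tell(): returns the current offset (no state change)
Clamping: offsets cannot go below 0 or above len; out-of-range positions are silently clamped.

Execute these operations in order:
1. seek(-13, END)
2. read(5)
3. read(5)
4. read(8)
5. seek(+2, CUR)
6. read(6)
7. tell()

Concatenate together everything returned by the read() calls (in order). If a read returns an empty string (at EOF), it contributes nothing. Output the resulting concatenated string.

Answer: MC690ATNHHMDB

Derivation:
After 1 (seek(-13, END)): offset=4
After 2 (read(5)): returned 'MC690', offset=9
After 3 (read(5)): returned 'ATNHH', offset=14
After 4 (read(8)): returned 'MDB', offset=17
After 5 (seek(+2, CUR)): offset=17
After 6 (read(6)): returned '', offset=17
After 7 (tell()): offset=17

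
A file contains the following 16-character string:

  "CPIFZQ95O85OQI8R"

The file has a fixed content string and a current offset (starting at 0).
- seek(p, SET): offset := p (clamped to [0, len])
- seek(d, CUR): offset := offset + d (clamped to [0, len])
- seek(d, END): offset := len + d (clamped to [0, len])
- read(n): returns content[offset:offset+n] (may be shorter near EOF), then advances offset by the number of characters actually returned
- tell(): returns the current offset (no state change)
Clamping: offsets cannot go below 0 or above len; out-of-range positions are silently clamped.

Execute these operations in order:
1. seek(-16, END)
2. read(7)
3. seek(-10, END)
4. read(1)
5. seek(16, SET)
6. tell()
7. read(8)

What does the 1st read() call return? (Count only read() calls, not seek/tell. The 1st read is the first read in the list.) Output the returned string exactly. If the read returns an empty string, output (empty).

After 1 (seek(-16, END)): offset=0
After 2 (read(7)): returned 'CPIFZQ9', offset=7
After 3 (seek(-10, END)): offset=6
After 4 (read(1)): returned '9', offset=7
After 5 (seek(16, SET)): offset=16
After 6 (tell()): offset=16
After 7 (read(8)): returned '', offset=16

Answer: CPIFZQ9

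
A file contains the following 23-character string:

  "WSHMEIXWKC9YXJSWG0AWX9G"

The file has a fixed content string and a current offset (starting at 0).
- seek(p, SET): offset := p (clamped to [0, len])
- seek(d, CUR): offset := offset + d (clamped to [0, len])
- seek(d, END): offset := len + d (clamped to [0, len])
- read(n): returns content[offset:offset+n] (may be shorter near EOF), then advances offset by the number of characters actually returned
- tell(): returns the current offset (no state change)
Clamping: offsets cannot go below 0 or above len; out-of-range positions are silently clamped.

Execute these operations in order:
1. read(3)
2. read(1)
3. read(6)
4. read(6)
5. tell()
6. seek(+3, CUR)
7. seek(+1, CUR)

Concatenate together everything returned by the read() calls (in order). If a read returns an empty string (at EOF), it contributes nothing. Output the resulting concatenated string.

Answer: WSHMEIXWKC9YXJSW

Derivation:
After 1 (read(3)): returned 'WSH', offset=3
After 2 (read(1)): returned 'M', offset=4
After 3 (read(6)): returned 'EIXWKC', offset=10
After 4 (read(6)): returned '9YXJSW', offset=16
After 5 (tell()): offset=16
After 6 (seek(+3, CUR)): offset=19
After 7 (seek(+1, CUR)): offset=20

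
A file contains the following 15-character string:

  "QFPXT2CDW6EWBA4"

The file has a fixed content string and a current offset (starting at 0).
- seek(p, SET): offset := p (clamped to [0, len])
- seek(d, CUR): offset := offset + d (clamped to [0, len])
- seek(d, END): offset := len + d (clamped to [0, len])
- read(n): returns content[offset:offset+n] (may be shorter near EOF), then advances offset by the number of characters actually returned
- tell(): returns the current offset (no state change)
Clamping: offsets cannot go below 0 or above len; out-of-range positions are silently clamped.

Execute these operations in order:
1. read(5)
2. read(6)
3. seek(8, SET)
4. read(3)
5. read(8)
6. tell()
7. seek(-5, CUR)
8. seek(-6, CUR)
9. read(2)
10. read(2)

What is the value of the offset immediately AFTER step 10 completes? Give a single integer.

Answer: 8

Derivation:
After 1 (read(5)): returned 'QFPXT', offset=5
After 2 (read(6)): returned '2CDW6E', offset=11
After 3 (seek(8, SET)): offset=8
After 4 (read(3)): returned 'W6E', offset=11
After 5 (read(8)): returned 'WBA4', offset=15
After 6 (tell()): offset=15
After 7 (seek(-5, CUR)): offset=10
After 8 (seek(-6, CUR)): offset=4
After 9 (read(2)): returned 'T2', offset=6
After 10 (read(2)): returned 'CD', offset=8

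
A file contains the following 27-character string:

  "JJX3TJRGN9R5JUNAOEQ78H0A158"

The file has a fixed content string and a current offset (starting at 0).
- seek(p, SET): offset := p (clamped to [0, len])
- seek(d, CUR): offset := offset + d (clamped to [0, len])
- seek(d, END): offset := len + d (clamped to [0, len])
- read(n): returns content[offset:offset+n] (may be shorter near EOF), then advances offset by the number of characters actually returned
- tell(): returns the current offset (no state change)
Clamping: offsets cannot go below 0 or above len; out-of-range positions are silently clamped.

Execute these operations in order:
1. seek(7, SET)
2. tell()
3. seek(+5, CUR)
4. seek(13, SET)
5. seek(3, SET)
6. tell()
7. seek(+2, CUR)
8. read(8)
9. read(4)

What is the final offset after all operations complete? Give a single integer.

Answer: 17

Derivation:
After 1 (seek(7, SET)): offset=7
After 2 (tell()): offset=7
After 3 (seek(+5, CUR)): offset=12
After 4 (seek(13, SET)): offset=13
After 5 (seek(3, SET)): offset=3
After 6 (tell()): offset=3
After 7 (seek(+2, CUR)): offset=5
After 8 (read(8)): returned 'JRGN9R5J', offset=13
After 9 (read(4)): returned 'UNAO', offset=17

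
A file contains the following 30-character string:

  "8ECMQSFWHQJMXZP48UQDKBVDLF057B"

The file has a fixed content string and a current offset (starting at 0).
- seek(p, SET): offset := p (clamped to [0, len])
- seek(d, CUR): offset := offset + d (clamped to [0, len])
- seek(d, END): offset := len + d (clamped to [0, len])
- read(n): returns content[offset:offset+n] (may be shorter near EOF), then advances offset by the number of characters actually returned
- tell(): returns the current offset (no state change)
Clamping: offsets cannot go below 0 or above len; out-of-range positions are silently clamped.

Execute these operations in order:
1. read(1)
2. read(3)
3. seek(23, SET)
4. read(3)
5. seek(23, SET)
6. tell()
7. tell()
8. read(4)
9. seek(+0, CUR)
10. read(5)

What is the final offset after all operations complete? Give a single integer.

Answer: 30

Derivation:
After 1 (read(1)): returned '8', offset=1
After 2 (read(3)): returned 'ECM', offset=4
After 3 (seek(23, SET)): offset=23
After 4 (read(3)): returned 'DLF', offset=26
After 5 (seek(23, SET)): offset=23
After 6 (tell()): offset=23
After 7 (tell()): offset=23
After 8 (read(4)): returned 'DLF0', offset=27
After 9 (seek(+0, CUR)): offset=27
After 10 (read(5)): returned '57B', offset=30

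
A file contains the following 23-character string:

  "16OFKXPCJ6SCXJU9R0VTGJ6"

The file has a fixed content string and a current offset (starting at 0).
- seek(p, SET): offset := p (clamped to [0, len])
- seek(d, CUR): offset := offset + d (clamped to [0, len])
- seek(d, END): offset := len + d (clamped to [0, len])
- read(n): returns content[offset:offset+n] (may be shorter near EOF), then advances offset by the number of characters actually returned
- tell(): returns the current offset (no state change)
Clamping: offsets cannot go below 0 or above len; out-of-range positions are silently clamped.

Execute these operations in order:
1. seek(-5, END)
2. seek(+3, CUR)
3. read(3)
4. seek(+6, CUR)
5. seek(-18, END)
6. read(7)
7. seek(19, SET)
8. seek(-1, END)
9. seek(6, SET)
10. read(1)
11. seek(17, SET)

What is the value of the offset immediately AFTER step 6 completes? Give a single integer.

After 1 (seek(-5, END)): offset=18
After 2 (seek(+3, CUR)): offset=21
After 3 (read(3)): returned 'J6', offset=23
After 4 (seek(+6, CUR)): offset=23
After 5 (seek(-18, END)): offset=5
After 6 (read(7)): returned 'XPCJ6SC', offset=12

Answer: 12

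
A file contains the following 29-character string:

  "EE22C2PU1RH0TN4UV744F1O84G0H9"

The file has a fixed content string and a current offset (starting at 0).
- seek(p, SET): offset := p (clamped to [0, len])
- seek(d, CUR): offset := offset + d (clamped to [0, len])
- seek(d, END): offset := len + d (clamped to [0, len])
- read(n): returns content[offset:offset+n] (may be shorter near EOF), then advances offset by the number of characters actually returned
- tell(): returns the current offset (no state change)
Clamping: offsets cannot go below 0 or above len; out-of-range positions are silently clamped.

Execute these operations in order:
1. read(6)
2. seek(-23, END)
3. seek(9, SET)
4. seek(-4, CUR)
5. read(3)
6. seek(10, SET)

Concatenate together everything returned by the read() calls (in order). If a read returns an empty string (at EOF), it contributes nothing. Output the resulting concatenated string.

Answer: EE22C22PU

Derivation:
After 1 (read(6)): returned 'EE22C2', offset=6
After 2 (seek(-23, END)): offset=6
After 3 (seek(9, SET)): offset=9
After 4 (seek(-4, CUR)): offset=5
After 5 (read(3)): returned '2PU', offset=8
After 6 (seek(10, SET)): offset=10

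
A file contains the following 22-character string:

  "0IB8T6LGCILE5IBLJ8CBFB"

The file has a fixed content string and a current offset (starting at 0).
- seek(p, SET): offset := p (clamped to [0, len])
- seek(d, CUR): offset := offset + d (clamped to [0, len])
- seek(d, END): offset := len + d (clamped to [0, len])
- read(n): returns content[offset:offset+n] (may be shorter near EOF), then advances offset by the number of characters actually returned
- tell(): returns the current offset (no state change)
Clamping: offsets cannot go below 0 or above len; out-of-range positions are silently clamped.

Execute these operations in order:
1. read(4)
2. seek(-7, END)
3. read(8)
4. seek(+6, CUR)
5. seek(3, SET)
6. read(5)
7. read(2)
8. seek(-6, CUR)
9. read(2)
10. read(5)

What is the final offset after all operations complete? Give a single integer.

After 1 (read(4)): returned '0IB8', offset=4
After 2 (seek(-7, END)): offset=15
After 3 (read(8)): returned 'LJ8CBFB', offset=22
After 4 (seek(+6, CUR)): offset=22
After 5 (seek(3, SET)): offset=3
After 6 (read(5)): returned '8T6LG', offset=8
After 7 (read(2)): returned 'CI', offset=10
After 8 (seek(-6, CUR)): offset=4
After 9 (read(2)): returned 'T6', offset=6
After 10 (read(5)): returned 'LGCIL', offset=11

Answer: 11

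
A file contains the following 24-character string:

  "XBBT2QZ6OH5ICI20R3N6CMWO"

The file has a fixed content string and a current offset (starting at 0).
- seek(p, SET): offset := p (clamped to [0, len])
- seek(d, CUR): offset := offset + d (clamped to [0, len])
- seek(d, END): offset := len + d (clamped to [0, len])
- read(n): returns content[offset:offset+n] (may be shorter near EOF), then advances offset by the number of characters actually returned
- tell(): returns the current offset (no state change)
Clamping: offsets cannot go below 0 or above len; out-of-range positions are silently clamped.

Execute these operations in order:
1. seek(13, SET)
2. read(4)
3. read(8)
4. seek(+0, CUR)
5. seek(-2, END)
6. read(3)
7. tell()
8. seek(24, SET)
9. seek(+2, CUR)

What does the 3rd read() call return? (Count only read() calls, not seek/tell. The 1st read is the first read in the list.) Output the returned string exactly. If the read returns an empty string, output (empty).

After 1 (seek(13, SET)): offset=13
After 2 (read(4)): returned 'I20R', offset=17
After 3 (read(8)): returned '3N6CMWO', offset=24
After 4 (seek(+0, CUR)): offset=24
After 5 (seek(-2, END)): offset=22
After 6 (read(3)): returned 'WO', offset=24
After 7 (tell()): offset=24
After 8 (seek(24, SET)): offset=24
After 9 (seek(+2, CUR)): offset=24

Answer: WO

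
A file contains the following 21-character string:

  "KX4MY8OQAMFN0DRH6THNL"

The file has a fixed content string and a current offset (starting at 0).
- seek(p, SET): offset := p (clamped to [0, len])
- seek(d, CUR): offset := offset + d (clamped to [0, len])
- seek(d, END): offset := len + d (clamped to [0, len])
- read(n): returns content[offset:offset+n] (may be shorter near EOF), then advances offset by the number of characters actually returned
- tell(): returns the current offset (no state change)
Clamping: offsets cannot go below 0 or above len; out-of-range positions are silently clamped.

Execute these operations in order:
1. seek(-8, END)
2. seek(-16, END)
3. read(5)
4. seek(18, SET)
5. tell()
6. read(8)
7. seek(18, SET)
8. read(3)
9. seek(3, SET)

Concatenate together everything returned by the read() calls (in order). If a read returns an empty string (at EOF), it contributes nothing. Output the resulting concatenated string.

Answer: 8OQAMHNLHNL

Derivation:
After 1 (seek(-8, END)): offset=13
After 2 (seek(-16, END)): offset=5
After 3 (read(5)): returned '8OQAM', offset=10
After 4 (seek(18, SET)): offset=18
After 5 (tell()): offset=18
After 6 (read(8)): returned 'HNL', offset=21
After 7 (seek(18, SET)): offset=18
After 8 (read(3)): returned 'HNL', offset=21
After 9 (seek(3, SET)): offset=3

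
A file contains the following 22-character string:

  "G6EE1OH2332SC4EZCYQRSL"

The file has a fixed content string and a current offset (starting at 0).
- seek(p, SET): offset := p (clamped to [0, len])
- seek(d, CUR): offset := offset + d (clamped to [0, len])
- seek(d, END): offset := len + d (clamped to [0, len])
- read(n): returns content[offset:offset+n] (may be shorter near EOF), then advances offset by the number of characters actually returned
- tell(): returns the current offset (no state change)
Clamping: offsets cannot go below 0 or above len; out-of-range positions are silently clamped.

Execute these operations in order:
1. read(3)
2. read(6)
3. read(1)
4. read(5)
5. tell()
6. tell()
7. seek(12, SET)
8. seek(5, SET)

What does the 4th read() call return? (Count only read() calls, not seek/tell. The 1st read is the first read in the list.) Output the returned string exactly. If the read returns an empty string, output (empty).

Answer: 2SC4E

Derivation:
After 1 (read(3)): returned 'G6E', offset=3
After 2 (read(6)): returned 'E1OH23', offset=9
After 3 (read(1)): returned '3', offset=10
After 4 (read(5)): returned '2SC4E', offset=15
After 5 (tell()): offset=15
After 6 (tell()): offset=15
After 7 (seek(12, SET)): offset=12
After 8 (seek(5, SET)): offset=5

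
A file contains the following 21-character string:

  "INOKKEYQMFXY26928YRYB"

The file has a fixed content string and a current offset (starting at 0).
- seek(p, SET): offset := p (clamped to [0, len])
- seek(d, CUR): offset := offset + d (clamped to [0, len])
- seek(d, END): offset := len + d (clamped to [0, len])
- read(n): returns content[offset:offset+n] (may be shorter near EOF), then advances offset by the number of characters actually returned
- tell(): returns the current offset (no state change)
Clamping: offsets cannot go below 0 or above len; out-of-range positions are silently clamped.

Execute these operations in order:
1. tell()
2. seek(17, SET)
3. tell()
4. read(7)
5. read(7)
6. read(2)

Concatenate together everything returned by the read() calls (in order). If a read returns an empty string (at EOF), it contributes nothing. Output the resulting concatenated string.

After 1 (tell()): offset=0
After 2 (seek(17, SET)): offset=17
After 3 (tell()): offset=17
After 4 (read(7)): returned 'YRYB', offset=21
After 5 (read(7)): returned '', offset=21
After 6 (read(2)): returned '', offset=21

Answer: YRYB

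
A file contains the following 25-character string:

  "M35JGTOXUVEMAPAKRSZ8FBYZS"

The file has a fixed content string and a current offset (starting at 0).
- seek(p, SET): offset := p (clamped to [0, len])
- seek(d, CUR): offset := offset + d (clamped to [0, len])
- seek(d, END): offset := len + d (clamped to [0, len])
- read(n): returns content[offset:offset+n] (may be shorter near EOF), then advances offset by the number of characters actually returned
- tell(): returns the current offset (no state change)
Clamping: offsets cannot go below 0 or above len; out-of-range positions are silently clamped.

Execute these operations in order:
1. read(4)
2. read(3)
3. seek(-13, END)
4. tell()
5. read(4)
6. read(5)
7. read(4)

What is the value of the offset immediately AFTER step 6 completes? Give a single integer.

Answer: 21

Derivation:
After 1 (read(4)): returned 'M35J', offset=4
After 2 (read(3)): returned 'GTO', offset=7
After 3 (seek(-13, END)): offset=12
After 4 (tell()): offset=12
After 5 (read(4)): returned 'APAK', offset=16
After 6 (read(5)): returned 'RSZ8F', offset=21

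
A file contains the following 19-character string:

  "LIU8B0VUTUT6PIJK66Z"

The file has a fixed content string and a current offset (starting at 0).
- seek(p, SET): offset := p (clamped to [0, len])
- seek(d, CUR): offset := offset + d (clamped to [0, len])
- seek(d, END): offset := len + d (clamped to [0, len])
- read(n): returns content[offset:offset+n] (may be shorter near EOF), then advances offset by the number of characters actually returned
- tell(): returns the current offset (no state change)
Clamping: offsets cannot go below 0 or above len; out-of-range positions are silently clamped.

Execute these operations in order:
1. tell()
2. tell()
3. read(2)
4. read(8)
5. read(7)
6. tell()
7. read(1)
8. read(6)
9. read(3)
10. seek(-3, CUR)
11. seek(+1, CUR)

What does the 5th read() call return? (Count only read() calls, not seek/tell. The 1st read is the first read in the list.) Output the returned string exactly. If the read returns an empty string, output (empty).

Answer: Z

Derivation:
After 1 (tell()): offset=0
After 2 (tell()): offset=0
After 3 (read(2)): returned 'LI', offset=2
After 4 (read(8)): returned 'U8B0VUTU', offset=10
After 5 (read(7)): returned 'T6PIJK6', offset=17
After 6 (tell()): offset=17
After 7 (read(1)): returned '6', offset=18
After 8 (read(6)): returned 'Z', offset=19
After 9 (read(3)): returned '', offset=19
After 10 (seek(-3, CUR)): offset=16
After 11 (seek(+1, CUR)): offset=17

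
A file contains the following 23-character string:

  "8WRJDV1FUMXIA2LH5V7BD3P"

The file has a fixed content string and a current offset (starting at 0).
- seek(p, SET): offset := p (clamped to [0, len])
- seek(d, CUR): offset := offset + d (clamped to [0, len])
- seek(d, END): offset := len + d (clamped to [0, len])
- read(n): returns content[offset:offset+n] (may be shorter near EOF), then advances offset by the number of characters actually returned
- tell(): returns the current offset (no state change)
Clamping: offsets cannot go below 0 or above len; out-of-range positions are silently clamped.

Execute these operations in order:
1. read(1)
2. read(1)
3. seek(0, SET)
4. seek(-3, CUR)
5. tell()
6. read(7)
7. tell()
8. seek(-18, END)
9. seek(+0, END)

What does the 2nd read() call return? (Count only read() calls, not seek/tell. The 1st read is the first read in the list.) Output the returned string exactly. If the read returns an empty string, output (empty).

After 1 (read(1)): returned '8', offset=1
After 2 (read(1)): returned 'W', offset=2
After 3 (seek(0, SET)): offset=0
After 4 (seek(-3, CUR)): offset=0
After 5 (tell()): offset=0
After 6 (read(7)): returned '8WRJDV1', offset=7
After 7 (tell()): offset=7
After 8 (seek(-18, END)): offset=5
After 9 (seek(+0, END)): offset=23

Answer: W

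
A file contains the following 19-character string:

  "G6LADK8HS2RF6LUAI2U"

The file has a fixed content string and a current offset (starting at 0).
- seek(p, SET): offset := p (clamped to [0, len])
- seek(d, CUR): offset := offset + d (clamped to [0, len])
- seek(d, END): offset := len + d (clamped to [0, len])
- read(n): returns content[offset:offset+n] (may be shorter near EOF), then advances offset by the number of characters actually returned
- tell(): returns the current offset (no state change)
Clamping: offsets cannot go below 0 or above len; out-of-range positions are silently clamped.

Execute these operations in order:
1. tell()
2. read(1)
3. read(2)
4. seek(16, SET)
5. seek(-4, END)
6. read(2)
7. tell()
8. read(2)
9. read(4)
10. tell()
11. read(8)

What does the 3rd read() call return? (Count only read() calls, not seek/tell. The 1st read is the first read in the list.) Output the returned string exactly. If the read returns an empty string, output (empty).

Answer: AI

Derivation:
After 1 (tell()): offset=0
After 2 (read(1)): returned 'G', offset=1
After 3 (read(2)): returned '6L', offset=3
After 4 (seek(16, SET)): offset=16
After 5 (seek(-4, END)): offset=15
After 6 (read(2)): returned 'AI', offset=17
After 7 (tell()): offset=17
After 8 (read(2)): returned '2U', offset=19
After 9 (read(4)): returned '', offset=19
After 10 (tell()): offset=19
After 11 (read(8)): returned '', offset=19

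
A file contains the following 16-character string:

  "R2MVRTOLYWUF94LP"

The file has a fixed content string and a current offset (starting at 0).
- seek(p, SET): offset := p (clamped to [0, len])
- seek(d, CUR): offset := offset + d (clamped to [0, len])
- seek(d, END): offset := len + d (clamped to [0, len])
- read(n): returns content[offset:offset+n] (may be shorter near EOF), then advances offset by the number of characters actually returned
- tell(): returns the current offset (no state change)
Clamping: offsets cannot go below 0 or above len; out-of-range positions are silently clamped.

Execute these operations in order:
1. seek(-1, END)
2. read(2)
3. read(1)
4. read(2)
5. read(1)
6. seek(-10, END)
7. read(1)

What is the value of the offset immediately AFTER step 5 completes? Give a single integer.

Answer: 16

Derivation:
After 1 (seek(-1, END)): offset=15
After 2 (read(2)): returned 'P', offset=16
After 3 (read(1)): returned '', offset=16
After 4 (read(2)): returned '', offset=16
After 5 (read(1)): returned '', offset=16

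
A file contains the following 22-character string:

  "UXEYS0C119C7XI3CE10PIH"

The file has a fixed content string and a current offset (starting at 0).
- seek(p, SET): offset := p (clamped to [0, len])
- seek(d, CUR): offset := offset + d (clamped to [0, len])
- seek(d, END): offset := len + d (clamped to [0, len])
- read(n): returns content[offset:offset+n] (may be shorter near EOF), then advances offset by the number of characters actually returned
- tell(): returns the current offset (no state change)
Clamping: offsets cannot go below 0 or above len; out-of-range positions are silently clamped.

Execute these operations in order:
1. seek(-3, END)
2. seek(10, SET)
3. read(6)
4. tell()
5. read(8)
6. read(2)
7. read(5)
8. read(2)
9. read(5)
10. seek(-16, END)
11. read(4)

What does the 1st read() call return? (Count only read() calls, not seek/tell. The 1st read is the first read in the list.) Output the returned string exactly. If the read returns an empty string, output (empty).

Answer: C7XI3C

Derivation:
After 1 (seek(-3, END)): offset=19
After 2 (seek(10, SET)): offset=10
After 3 (read(6)): returned 'C7XI3C', offset=16
After 4 (tell()): offset=16
After 5 (read(8)): returned 'E10PIH', offset=22
After 6 (read(2)): returned '', offset=22
After 7 (read(5)): returned '', offset=22
After 8 (read(2)): returned '', offset=22
After 9 (read(5)): returned '', offset=22
After 10 (seek(-16, END)): offset=6
After 11 (read(4)): returned 'C119', offset=10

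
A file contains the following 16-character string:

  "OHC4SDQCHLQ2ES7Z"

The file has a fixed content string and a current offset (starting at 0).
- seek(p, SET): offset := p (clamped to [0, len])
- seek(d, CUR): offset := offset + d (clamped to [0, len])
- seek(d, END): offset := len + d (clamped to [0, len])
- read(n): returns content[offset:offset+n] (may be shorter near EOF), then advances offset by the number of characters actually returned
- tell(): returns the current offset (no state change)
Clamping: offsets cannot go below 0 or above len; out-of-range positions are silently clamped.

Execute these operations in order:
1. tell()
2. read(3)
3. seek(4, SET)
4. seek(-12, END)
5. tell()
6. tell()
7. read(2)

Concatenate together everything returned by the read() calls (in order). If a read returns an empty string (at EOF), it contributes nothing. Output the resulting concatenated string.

Answer: OHCSD

Derivation:
After 1 (tell()): offset=0
After 2 (read(3)): returned 'OHC', offset=3
After 3 (seek(4, SET)): offset=4
After 4 (seek(-12, END)): offset=4
After 5 (tell()): offset=4
After 6 (tell()): offset=4
After 7 (read(2)): returned 'SD', offset=6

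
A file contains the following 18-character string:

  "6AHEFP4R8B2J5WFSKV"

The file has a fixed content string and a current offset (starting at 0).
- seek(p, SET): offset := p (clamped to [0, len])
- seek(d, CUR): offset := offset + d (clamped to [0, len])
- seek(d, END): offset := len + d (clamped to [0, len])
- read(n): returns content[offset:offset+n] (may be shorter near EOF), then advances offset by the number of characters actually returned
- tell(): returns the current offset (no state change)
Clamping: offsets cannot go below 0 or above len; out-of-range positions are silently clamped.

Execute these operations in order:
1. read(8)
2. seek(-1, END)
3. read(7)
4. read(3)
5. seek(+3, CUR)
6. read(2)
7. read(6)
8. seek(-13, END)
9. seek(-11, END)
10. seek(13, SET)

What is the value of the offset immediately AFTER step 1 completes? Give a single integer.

After 1 (read(8)): returned '6AHEFP4R', offset=8

Answer: 8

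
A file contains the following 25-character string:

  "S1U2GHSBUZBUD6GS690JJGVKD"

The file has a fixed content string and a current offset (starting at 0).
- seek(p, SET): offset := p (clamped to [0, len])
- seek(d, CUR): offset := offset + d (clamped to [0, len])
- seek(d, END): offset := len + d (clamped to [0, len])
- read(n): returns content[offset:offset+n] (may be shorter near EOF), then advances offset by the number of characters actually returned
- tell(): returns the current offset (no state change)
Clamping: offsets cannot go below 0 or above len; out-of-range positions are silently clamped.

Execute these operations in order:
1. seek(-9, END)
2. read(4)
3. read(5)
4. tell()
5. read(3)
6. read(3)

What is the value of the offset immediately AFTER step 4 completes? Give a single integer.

After 1 (seek(-9, END)): offset=16
After 2 (read(4)): returned '690J', offset=20
After 3 (read(5)): returned 'JGVKD', offset=25
After 4 (tell()): offset=25

Answer: 25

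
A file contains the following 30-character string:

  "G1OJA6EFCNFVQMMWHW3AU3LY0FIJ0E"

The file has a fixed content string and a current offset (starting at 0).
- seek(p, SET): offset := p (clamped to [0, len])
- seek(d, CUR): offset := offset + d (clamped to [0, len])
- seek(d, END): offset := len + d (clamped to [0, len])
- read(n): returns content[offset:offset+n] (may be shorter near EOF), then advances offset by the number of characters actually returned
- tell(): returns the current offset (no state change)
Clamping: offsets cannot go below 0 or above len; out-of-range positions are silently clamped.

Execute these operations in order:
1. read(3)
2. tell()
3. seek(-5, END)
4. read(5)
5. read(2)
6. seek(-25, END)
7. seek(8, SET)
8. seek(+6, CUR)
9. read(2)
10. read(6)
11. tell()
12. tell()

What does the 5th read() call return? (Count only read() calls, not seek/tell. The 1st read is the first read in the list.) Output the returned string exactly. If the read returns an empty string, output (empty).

Answer: HW3AU3

Derivation:
After 1 (read(3)): returned 'G1O', offset=3
After 2 (tell()): offset=3
After 3 (seek(-5, END)): offset=25
After 4 (read(5)): returned 'FIJ0E', offset=30
After 5 (read(2)): returned '', offset=30
After 6 (seek(-25, END)): offset=5
After 7 (seek(8, SET)): offset=8
After 8 (seek(+6, CUR)): offset=14
After 9 (read(2)): returned 'MW', offset=16
After 10 (read(6)): returned 'HW3AU3', offset=22
After 11 (tell()): offset=22
After 12 (tell()): offset=22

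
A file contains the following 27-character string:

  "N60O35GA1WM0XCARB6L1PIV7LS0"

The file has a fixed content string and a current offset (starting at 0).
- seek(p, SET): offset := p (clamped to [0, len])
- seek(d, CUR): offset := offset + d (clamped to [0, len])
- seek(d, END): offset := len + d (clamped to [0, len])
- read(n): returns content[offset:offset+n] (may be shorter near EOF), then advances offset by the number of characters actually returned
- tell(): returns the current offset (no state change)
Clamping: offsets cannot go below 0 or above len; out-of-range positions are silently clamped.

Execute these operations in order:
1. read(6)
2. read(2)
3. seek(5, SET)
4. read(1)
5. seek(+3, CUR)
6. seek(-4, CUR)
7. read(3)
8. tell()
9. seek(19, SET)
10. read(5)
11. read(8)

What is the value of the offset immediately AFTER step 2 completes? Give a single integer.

Answer: 8

Derivation:
After 1 (read(6)): returned 'N60O35', offset=6
After 2 (read(2)): returned 'GA', offset=8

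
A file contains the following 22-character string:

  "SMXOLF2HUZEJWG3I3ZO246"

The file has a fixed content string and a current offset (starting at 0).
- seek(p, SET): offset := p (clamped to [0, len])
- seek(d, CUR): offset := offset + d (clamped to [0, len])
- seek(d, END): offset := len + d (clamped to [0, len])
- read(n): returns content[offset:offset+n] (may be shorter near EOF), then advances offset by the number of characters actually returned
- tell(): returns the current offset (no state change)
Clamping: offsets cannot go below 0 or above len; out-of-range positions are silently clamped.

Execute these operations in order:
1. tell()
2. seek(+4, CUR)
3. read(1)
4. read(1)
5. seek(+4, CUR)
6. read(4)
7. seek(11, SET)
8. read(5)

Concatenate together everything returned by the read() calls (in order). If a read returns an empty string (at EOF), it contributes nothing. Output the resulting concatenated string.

Answer: LFEJWGJWG3I

Derivation:
After 1 (tell()): offset=0
After 2 (seek(+4, CUR)): offset=4
After 3 (read(1)): returned 'L', offset=5
After 4 (read(1)): returned 'F', offset=6
After 5 (seek(+4, CUR)): offset=10
After 6 (read(4)): returned 'EJWG', offset=14
After 7 (seek(11, SET)): offset=11
After 8 (read(5)): returned 'JWG3I', offset=16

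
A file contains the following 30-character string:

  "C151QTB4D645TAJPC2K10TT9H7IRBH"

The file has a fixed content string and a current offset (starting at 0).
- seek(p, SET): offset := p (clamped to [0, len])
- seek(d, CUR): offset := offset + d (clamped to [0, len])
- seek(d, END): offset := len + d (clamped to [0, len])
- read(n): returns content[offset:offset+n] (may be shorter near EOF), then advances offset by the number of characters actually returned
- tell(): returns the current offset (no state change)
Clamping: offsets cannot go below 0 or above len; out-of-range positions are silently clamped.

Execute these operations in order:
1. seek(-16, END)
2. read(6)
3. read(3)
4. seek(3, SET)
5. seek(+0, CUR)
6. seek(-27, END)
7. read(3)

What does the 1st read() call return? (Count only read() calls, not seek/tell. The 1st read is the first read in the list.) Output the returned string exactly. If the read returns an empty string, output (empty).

After 1 (seek(-16, END)): offset=14
After 2 (read(6)): returned 'JPC2K1', offset=20
After 3 (read(3)): returned '0TT', offset=23
After 4 (seek(3, SET)): offset=3
After 5 (seek(+0, CUR)): offset=3
After 6 (seek(-27, END)): offset=3
After 7 (read(3)): returned '1QT', offset=6

Answer: JPC2K1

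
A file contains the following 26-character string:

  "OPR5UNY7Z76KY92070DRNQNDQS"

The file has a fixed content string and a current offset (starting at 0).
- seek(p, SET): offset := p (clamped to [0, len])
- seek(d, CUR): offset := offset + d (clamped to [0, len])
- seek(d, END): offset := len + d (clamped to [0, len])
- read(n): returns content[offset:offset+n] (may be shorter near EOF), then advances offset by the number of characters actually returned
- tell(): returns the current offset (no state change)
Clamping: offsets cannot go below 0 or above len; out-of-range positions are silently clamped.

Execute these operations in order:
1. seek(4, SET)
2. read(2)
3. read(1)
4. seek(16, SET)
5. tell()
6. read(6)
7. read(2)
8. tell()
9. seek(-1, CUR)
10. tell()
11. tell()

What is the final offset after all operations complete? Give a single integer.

Answer: 23

Derivation:
After 1 (seek(4, SET)): offset=4
After 2 (read(2)): returned 'UN', offset=6
After 3 (read(1)): returned 'Y', offset=7
After 4 (seek(16, SET)): offset=16
After 5 (tell()): offset=16
After 6 (read(6)): returned '70DRNQ', offset=22
After 7 (read(2)): returned 'ND', offset=24
After 8 (tell()): offset=24
After 9 (seek(-1, CUR)): offset=23
After 10 (tell()): offset=23
After 11 (tell()): offset=23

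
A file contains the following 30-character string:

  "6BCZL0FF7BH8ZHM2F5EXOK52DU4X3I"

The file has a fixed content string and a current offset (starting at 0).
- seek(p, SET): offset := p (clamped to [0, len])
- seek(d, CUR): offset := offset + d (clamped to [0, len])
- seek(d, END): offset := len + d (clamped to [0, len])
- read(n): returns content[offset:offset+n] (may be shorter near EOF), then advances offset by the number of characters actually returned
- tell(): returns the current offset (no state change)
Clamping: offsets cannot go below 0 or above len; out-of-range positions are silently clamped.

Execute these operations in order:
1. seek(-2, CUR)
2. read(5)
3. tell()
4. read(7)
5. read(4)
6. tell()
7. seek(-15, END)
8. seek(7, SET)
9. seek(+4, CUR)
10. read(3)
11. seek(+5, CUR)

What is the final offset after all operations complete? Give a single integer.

After 1 (seek(-2, CUR)): offset=0
After 2 (read(5)): returned '6BCZL', offset=5
After 3 (tell()): offset=5
After 4 (read(7)): returned '0FF7BH8', offset=12
After 5 (read(4)): returned 'ZHM2', offset=16
After 6 (tell()): offset=16
After 7 (seek(-15, END)): offset=15
After 8 (seek(7, SET)): offset=7
After 9 (seek(+4, CUR)): offset=11
After 10 (read(3)): returned '8ZH', offset=14
After 11 (seek(+5, CUR)): offset=19

Answer: 19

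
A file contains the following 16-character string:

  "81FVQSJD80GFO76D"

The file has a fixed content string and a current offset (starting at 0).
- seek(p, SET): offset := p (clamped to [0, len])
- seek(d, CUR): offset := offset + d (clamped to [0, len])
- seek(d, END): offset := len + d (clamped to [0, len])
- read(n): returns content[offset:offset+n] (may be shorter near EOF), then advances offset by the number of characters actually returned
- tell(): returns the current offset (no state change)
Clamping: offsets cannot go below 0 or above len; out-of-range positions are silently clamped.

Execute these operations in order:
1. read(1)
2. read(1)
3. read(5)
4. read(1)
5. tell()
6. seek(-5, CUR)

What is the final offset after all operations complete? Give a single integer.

Answer: 3

Derivation:
After 1 (read(1)): returned '8', offset=1
After 2 (read(1)): returned '1', offset=2
After 3 (read(5)): returned 'FVQSJ', offset=7
After 4 (read(1)): returned 'D', offset=8
After 5 (tell()): offset=8
After 6 (seek(-5, CUR)): offset=3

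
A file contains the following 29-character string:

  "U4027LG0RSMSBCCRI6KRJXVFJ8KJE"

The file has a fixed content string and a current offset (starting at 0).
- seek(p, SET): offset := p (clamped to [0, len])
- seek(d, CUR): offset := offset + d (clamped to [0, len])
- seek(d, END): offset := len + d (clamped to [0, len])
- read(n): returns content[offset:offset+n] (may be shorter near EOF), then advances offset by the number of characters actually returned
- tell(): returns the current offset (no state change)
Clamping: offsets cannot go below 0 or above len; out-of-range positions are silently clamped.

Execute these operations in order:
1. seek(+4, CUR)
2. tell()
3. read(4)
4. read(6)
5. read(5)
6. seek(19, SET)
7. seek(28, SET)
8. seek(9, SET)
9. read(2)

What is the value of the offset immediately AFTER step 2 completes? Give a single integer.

Answer: 4

Derivation:
After 1 (seek(+4, CUR)): offset=4
After 2 (tell()): offset=4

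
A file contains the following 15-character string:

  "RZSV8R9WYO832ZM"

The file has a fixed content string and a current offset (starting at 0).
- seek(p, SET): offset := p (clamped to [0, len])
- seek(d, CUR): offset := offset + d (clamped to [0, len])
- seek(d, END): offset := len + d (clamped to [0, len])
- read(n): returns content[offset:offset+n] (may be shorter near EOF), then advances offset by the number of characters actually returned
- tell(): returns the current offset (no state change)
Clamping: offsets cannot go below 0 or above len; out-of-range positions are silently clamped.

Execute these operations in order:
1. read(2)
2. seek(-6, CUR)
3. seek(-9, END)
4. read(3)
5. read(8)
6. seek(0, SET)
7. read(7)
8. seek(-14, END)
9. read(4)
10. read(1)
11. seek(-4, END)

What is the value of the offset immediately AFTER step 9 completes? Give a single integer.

After 1 (read(2)): returned 'RZ', offset=2
After 2 (seek(-6, CUR)): offset=0
After 3 (seek(-9, END)): offset=6
After 4 (read(3)): returned '9WY', offset=9
After 5 (read(8)): returned 'O832ZM', offset=15
After 6 (seek(0, SET)): offset=0
After 7 (read(7)): returned 'RZSV8R9', offset=7
After 8 (seek(-14, END)): offset=1
After 9 (read(4)): returned 'ZSV8', offset=5

Answer: 5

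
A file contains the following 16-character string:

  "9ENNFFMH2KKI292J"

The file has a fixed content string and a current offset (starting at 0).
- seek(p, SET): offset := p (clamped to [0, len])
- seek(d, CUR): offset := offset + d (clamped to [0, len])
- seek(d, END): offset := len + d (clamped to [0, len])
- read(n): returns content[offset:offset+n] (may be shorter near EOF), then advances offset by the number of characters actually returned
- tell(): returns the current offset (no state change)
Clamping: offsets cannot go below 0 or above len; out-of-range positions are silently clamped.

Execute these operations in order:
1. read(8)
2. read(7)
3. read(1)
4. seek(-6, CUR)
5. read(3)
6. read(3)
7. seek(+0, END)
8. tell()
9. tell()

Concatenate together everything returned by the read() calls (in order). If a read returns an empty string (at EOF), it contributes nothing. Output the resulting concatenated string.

After 1 (read(8)): returned '9ENNFFMH', offset=8
After 2 (read(7)): returned '2KKI292', offset=15
After 3 (read(1)): returned 'J', offset=16
After 4 (seek(-6, CUR)): offset=10
After 5 (read(3)): returned 'KI2', offset=13
After 6 (read(3)): returned '92J', offset=16
After 7 (seek(+0, END)): offset=16
After 8 (tell()): offset=16
After 9 (tell()): offset=16

Answer: 9ENNFFMH2KKI292JKI292J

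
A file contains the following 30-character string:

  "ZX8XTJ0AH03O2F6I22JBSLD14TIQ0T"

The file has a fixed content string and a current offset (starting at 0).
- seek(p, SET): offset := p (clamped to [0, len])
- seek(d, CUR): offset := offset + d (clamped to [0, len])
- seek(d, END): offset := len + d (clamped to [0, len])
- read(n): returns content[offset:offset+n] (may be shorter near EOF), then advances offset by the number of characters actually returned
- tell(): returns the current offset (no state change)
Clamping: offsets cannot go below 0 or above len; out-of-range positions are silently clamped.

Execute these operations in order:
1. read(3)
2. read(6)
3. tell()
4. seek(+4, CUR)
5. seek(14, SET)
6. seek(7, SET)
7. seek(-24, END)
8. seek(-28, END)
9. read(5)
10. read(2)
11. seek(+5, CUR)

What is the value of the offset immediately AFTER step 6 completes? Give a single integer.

After 1 (read(3)): returned 'ZX8', offset=3
After 2 (read(6)): returned 'XTJ0AH', offset=9
After 3 (tell()): offset=9
After 4 (seek(+4, CUR)): offset=13
After 5 (seek(14, SET)): offset=14
After 6 (seek(7, SET)): offset=7

Answer: 7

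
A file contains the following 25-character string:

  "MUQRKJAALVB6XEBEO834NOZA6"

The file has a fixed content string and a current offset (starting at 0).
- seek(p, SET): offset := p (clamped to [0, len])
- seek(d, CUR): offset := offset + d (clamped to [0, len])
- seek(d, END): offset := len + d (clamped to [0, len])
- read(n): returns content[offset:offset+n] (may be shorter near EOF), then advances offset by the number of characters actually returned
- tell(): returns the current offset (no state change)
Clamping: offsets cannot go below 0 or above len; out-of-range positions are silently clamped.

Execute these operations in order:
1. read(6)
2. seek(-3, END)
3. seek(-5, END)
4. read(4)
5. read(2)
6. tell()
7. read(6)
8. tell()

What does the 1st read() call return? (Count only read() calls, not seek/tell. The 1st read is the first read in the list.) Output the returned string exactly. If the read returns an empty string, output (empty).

After 1 (read(6)): returned 'MUQRKJ', offset=6
After 2 (seek(-3, END)): offset=22
After 3 (seek(-5, END)): offset=20
After 4 (read(4)): returned 'NOZA', offset=24
After 5 (read(2)): returned '6', offset=25
After 6 (tell()): offset=25
After 7 (read(6)): returned '', offset=25
After 8 (tell()): offset=25

Answer: MUQRKJ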